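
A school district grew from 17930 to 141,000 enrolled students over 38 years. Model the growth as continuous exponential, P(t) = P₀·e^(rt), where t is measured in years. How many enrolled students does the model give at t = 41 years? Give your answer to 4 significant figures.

r = ln(141000/17930) / 38 ≈ 0.054271 per year
P(41) = 17930 · e^(0.054271·41) = 17930 · 9.25438 ≈ 165930.97

≈ 165,900 enrolled students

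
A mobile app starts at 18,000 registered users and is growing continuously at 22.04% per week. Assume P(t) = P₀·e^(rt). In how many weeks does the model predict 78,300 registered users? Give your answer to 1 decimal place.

78300 = 18000 · e^(0.2204·t)
t = ln(78300/18000) / 0.2204 = ln(4.35) / 0.2204 = 1.47018 / 0.2204

t ≈ 6.7 weeks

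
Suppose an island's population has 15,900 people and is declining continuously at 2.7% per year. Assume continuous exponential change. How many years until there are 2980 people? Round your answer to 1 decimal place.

t ≈ 62.0 years

2980 = 15900 · e^(-0.027·t)
t = ln(2980/15900) / -0.027 = ln(0.18742) / -0.027 = -1.6744 / -0.027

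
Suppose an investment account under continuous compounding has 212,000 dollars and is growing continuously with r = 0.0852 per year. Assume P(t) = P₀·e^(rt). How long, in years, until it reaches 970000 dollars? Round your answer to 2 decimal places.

970000 = 212000 · e^(0.0852·t)
t = ln(970000/212000) / 0.0852 = ln(4.57547) / 0.0852 = 1.52071 / 0.0852

t ≈ 17.85 years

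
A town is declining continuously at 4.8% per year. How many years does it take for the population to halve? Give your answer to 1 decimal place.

half-life = ln(2) / |r| = 0.69315 / 0.048

half-life ≈ 14.4 years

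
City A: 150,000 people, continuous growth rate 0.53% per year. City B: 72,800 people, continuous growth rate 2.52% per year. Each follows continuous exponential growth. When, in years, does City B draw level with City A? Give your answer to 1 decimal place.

t ≈ 36.3 years

150000·e^(0.0053t) = 72800·e^(0.0252t)
150000/72800 = e^((0.0252 − 0.0053)t) → ln(2.06044) = 0.0199·t
t = 0.72292 / 0.0199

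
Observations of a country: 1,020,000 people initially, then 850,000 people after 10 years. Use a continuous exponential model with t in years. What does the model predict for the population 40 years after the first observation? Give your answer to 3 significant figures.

r = ln(850000/1020000) / 10 ≈ -0.018232 per year
P(40) = 1020000 · e^(-0.018232·40) = 1020000 · 0.48225 ≈ 491898.15

≈ 492,000 people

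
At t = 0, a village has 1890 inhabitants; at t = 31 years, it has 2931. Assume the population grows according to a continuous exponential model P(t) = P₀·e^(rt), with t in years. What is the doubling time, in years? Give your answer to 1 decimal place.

r = ln(2931/1890) / 31 = ln(1.55079) / 31 ≈ 0.014154 per year
doubling time = ln 2 / |r| = 0.69315 / 0.014154

doubling time ≈ 49.0 years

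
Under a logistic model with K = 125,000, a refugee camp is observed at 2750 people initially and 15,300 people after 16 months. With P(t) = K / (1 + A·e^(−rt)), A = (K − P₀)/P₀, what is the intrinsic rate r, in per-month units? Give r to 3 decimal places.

A = (125000 − 2750)/2750 = 44.45455
15300 = 125000/(1 + 44.45455·e^(−r·16)) → e^(−16r) = (8.16993 − 1)/44.45455 = 0.161287
r = −ln(0.161287)/16 = 1.82457/16

r ≈ 0.114 per month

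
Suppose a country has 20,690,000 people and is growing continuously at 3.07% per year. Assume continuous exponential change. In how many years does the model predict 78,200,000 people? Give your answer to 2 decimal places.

78200000 = 20690000 · e^(0.0307·t)
t = ln(78200000/20690000) / 0.0307 = ln(3.7796) / 0.0307 = 1.32962 / 0.0307

t ≈ 43.31 years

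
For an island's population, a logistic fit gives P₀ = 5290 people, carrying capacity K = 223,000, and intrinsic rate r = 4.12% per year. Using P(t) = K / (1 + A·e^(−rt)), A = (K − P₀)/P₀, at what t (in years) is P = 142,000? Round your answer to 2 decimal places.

t ≈ 103.85 years

A = (223000 − 5290)/5290 = 41.15501
142000 = 223000/(1 + 41.15501·e^(−0.0412t)) → 1 + 41.15501·e^(−0.0412t) = 1.57042
e^(−0.0412t) = 0.01386 → t = ln(72.14829)/0.0412 = 4.27872/0.0412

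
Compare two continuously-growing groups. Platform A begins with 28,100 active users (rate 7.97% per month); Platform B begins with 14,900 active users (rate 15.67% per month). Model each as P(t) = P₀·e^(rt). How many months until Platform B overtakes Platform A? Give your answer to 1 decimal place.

t ≈ 8.2 months

28100·e^(0.0797t) = 14900·e^(0.1567t)
28100/14900 = e^((0.1567 − 0.0797)t) → ln(1.88591) = 0.077·t
t = 0.63441 / 0.077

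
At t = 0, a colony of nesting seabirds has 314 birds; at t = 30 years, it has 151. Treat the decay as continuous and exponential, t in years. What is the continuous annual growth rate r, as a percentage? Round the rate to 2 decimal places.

151 = 314 · e^(r·30)
e^(30r) = 151/314 = 0.48089
r = ln(0.48089) / 30 = -0.73211 / 30

r ≈ -2.44% per year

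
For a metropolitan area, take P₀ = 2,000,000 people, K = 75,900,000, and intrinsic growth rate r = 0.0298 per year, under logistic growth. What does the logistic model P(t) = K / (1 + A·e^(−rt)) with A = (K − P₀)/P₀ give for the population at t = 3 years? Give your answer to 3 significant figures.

≈ 2,180,000 people

A = (75900000 − 2000000)/2000000 = 36.95
P(3) = 75900000 / (1 + 36.95·e^(−0.0298·3)) = 75900000 / (1 + 36.95·0.91448)
= 75900000 / 34.79003 ≈ 2181659.81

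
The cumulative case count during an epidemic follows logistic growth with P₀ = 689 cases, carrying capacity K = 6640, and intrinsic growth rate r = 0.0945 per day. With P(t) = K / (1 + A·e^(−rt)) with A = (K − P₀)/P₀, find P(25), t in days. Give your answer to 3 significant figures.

A = (6640 − 689)/689 = 8.63716
P(25) = 6640 / (1 + 8.63716·e^(−0.0945·25)) = 6640 / (1 + 8.63716·0.094184)
= 6640 / 1.81349 ≈ 3661.46

≈ 3,660 cases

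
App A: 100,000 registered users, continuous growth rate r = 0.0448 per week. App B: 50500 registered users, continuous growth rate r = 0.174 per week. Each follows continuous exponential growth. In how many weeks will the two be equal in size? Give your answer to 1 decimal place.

100000·e^(0.0448t) = 50500·e^(0.174t)
100000/50500 = e^((0.174 − 0.0448)t) → ln(1.9802) = 0.1292·t
t = 0.6832 / 0.1292

t ≈ 5.3 weeks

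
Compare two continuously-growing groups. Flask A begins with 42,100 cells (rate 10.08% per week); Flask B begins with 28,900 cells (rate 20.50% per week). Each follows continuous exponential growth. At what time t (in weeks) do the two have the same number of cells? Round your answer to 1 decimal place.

42100·e^(0.1008t) = 28900·e^(0.205t)
42100/28900 = e^((0.205 − 0.1008)t) → ln(1.45675) = 0.1042·t
t = 0.37621 / 0.1042

t ≈ 3.6 weeks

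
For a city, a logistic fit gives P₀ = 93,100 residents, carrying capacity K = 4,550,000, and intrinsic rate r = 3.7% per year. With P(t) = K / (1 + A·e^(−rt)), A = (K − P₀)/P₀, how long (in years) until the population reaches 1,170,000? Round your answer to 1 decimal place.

t ≈ 75.9 years

A = (4550000 − 93100)/93100 = 47.87218
1170000 = 4550000/(1 + 47.87218·e^(−0.037t)) → 1 + 47.87218·e^(−0.037t) = 3.88889
e^(−0.037t) = 0.060346 → t = ln(16.57114)/0.037 = 2.80766/0.037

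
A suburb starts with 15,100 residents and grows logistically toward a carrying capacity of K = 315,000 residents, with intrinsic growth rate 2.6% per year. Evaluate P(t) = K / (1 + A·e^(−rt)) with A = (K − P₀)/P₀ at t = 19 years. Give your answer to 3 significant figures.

≈ 24,000 residents

A = (315000 − 15100)/15100 = 19.86093
P(19) = 315000 / (1 + 19.86093·e^(−0.026·19)) = 315000 / (1 + 19.86093·0.610181)
= 315000 / 13.11876 ≈ 24011.42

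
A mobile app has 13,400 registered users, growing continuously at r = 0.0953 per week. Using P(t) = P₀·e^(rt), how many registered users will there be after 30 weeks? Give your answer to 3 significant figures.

P(30) = 13400 · e^(0.0953·30) = 13400 · e^(2.859)
= 13400 · 17.44407 ≈ 233750.59

≈ 234,000 registered users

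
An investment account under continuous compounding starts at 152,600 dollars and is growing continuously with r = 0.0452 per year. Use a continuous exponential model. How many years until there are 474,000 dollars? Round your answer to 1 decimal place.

474000 = 152600 · e^(0.0452·t)
t = ln(474000/152600) / 0.0452 = ln(3.10616) / 0.0452 = 1.13339 / 0.0452

t ≈ 25.1 years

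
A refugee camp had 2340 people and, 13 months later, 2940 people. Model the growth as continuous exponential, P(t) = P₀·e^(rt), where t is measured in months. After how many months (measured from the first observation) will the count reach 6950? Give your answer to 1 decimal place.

t ≈ 62.0 months

r = ln(2940/2340) / 13 ≈ 0.017558 per month
t = ln(6950/2340) / r = 1.08859 / 0.017558 ≈ 61.998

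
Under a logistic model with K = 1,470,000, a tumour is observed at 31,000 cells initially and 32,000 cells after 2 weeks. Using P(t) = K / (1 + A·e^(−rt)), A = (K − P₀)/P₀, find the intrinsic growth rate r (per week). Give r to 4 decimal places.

r ≈ 0.0162 per week

A = (1470000 − 31000)/31000 = 46.41935
32000 = 1470000/(1 + 46.41935·e^(−r·2)) → e^(−2r) = (45.9375 − 1)/46.41935 = 0.968077
r = −ln(0.968077)/2 = 0.03244/2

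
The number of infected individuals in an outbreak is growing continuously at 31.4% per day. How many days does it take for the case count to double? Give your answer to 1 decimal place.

doubling time = ln(2) / |r| = 0.69315 / 0.314

doubling time ≈ 2.2 days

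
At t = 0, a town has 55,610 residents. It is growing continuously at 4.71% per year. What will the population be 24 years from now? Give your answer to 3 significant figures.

≈ 172,000 residents

P(24) = 55610 · e^(0.0471·24) = 55610 · e^(1.1304)
= 55610 · 3.0969 ≈ 172218.33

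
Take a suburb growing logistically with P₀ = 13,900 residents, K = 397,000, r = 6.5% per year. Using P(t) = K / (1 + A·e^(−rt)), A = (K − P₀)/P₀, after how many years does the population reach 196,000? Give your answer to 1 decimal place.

t ≈ 50.6 years

A = (397000 − 13900)/13900 = 27.56115
196000 = 397000/(1 + 27.56115·e^(−0.065t)) → 1 + 27.56115·e^(−0.065t) = 2.02551
e^(−0.065t) = 0.037209 → t = ln(26.87555)/0.065 = 3.29122/0.065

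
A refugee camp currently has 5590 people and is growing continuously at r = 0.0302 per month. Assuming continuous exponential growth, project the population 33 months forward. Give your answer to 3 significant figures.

P(33) = 5590 · e^(0.0302·33) = 5590 · e^(0.9966)
= 5590 · 2.70906 ≈ 15143.62

≈ 15,100 people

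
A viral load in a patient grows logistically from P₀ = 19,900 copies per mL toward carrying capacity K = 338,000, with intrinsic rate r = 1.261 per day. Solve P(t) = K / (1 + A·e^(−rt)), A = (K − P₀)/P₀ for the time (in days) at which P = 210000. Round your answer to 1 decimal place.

t ≈ 2.6 days

A = (338000 − 19900)/19900 = 15.98492
210000 = 338000/(1 + 15.98492·e^(−1.261t)) → 1 + 15.98492·e^(−1.261t) = 1.60952
e^(−1.261t) = 0.038131 → t = ln(26.22527)/1.261 = 3.26672/1.261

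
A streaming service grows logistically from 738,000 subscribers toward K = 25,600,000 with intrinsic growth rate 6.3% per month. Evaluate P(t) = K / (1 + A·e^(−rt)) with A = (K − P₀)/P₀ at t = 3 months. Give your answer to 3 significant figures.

A = (25600000 − 738000)/738000 = 33.68835
P(3) = 25600000 / (1 + 33.68835·e^(−0.063·3)) = 25600000 / (1 + 33.68835·0.827787)
= 25600000 / 28.88676 ≈ 886219.18

≈ 886,000 subscribers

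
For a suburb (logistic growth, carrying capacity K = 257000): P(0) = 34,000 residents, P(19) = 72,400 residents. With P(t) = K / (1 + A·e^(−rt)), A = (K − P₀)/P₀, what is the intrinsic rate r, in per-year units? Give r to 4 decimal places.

A = (257000 − 34000)/34000 = 6.55882
72400 = 257000/(1 + 6.55882·e^(−r·19)) → e^(−19r) = (3.54972 − 1)/6.55882 = 0.388747
r = −ln(0.388747)/19 = 0.94483/19

r ≈ 0.0497 per year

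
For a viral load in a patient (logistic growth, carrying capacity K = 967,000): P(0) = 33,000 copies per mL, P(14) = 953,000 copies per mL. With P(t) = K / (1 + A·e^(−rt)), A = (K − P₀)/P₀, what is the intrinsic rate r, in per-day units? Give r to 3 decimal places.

r ≈ 0.540 per day

A = (967000 − 33000)/33000 = 28.30303
953000 = 967000/(1 + 28.30303·e^(−r·14)) → e^(−14r) = (1.01469 − 1)/28.30303 = 0.000519
r = −ln(0.000519)/14 = 7.56353/14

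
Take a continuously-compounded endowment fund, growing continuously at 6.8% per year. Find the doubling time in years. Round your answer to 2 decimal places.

doubling time ≈ 10.19 years

doubling time = ln(2) / |r| = 0.69315 / 0.068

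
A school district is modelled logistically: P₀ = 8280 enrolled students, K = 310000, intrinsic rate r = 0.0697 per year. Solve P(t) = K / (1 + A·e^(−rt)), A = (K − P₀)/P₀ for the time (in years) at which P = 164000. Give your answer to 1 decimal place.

t ≈ 53.3 years

A = (310000 − 8280)/8280 = 36.43961
164000 = 310000/(1 + 36.43961·e^(−0.0697t)) → 1 + 36.43961·e^(−0.0697t) = 1.89024
e^(−0.0697t) = 0.024431 → t = ln(40.93217)/0.0697 = 3.71192/0.0697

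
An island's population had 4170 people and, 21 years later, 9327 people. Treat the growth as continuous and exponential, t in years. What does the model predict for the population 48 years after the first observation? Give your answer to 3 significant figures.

≈ 26,300 people

r = ln(9327/4170) / 21 ≈ 0.038333 per year
P(48) = 4170 · e^(0.038333·48) = 4170 · 6.2965 ≈ 26256.41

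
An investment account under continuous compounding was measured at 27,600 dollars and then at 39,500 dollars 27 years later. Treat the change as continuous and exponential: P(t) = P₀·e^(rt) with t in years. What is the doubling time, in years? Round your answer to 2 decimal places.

doubling time ≈ 52.21 years

r = ln(39500/27600) / 27 = ln(1.43116) / 27 ≈ 0.013277 per year
doubling time = ln 2 / |r| = 0.69315 / 0.013277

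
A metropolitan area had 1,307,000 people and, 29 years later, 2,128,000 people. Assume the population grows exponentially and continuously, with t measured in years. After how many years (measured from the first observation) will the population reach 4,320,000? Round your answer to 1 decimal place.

r = ln(2128000/1307000) / 29 ≈ 0.016809 per year
t = ln(4320000/1307000) / r = 1.19552 / 0.016809 ≈ 71.126

t ≈ 71.1 years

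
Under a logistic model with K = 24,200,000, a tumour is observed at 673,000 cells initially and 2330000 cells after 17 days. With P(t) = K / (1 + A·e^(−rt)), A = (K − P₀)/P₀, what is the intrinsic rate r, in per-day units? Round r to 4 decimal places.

A = (24200000 − 673000)/673000 = 34.9584
2330000 = 24200000/(1 + 34.9584·e^(−r·17)) → e^(−17r) = (10.38627 − 1)/34.9584 = 0.268498
r = −ln(0.268498)/17 = 1.31491/17

r ≈ 0.0773 per day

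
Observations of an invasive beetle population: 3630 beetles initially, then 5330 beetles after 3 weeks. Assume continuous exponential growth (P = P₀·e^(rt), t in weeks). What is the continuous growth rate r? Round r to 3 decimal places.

5330 = 3630 · e^(r·3)
e^(3r) = 5330/3630 = 1.46832
r = ln(1.46832) / 3 = 0.38412 / 3

r ≈ 0.128 per week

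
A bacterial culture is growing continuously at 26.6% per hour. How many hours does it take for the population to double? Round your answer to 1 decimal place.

doubling time = ln(2) / |r| = 0.69315 / 0.266

doubling time ≈ 2.6 hours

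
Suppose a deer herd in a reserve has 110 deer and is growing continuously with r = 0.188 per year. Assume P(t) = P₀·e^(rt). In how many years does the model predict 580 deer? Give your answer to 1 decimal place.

t ≈ 8.8 years

580 = 110 · e^(0.188·t)
t = ln(580/110) / 0.188 = ln(5.27273) / 0.188 = 1.66255 / 0.188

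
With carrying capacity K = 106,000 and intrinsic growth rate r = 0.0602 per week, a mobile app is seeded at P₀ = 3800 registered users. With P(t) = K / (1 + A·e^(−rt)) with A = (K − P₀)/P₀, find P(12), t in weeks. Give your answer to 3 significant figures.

A = (106000 − 3800)/3800 = 26.89474
P(12) = 106000 / (1 + 26.89474·e^(−0.0602·12)) = 106000 / (1 + 26.89474·0.485585)
= 106000 / 14.05969 ≈ 7539.28

≈ 7,540 registered users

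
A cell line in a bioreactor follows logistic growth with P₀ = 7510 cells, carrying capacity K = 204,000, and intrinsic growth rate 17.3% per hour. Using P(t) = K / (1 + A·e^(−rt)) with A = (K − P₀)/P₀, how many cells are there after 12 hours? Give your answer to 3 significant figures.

A = (204000 − 7510)/7510 = 26.16378
P(12) = 204000 / (1 + 26.16378·e^(−0.173·12)) = 204000 / (1 + 26.16378·0.125431)
= 204000 / 4.28175 ≈ 47644.1

≈ 47,600 cells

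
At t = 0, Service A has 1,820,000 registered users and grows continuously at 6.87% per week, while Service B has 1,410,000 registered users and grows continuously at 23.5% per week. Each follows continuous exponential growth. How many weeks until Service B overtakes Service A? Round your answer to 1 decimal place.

t ≈ 1.5 weeks

1820000·e^(0.0687t) = 1410000·e^(0.235t)
1820000/1410000 = e^((0.235 − 0.0687)t) → ln(1.29078) = 0.1663·t
t = 0.25525 / 0.1663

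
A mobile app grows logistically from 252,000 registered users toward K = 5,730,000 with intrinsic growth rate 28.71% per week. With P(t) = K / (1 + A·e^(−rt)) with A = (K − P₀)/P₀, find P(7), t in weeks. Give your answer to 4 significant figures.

≈ 1,464,000 registered users

A = (5730000 − 252000)/252000 = 21.7381
P(7) = 5730000 / (1 + 21.7381·e^(−0.2871·7)) = 5730000 / (1 + 21.7381·0.134029)
= 5730000 / 3.91353 ≈ 1464150.36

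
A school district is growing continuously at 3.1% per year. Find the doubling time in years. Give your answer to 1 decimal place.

doubling time ≈ 22.4 years

doubling time = ln(2) / |r| = 0.69315 / 0.031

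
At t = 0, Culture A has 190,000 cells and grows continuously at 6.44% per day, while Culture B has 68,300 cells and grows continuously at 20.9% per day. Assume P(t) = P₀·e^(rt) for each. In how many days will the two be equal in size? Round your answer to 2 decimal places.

190000·e^(0.0644t) = 68300·e^(0.209t)
190000/68300 = e^((0.209 − 0.0644)t) → ln(2.78184) = 0.1446·t
t = 1.02311 / 0.1446

t ≈ 7.08 days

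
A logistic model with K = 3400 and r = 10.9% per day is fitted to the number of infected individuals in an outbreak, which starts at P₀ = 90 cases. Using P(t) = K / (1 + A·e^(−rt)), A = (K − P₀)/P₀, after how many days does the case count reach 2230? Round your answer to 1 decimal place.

t ≈ 39.0 days

A = (3400 − 90)/90 = 36.77778
2230 = 3400/(1 + 36.77778·e^(−0.109t)) → 1 + 36.77778·e^(−0.109t) = 1.52466
e^(−0.109t) = 0.014266 → t = ln(70.09782)/0.109 = 4.24989/0.109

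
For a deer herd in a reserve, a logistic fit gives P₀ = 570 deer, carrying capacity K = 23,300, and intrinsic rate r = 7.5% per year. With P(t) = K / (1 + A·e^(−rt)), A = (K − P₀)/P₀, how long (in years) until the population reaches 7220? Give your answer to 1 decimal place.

A = (23300 − 570)/570 = 39.87719
7220 = 23300/(1 + 39.87719·e^(−0.075t)) → 1 + 39.87719·e^(−0.075t) = 3.22715
e^(−0.075t) = 0.05585 → t = ln(17.90506)/0.075 = 2.88508/0.075

t ≈ 38.5 years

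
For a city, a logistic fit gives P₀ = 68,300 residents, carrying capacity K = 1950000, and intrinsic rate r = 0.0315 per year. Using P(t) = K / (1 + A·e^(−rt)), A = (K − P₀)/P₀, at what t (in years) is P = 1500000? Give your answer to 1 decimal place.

t ≈ 143.5 years

A = (1950000 − 68300)/68300 = 27.55051
1500000 = 1950000/(1 + 27.55051·e^(−0.0315t)) → 1 + 27.55051·e^(−0.0315t) = 1.3
e^(−0.0315t) = 0.010889 → t = ln(91.83504)/0.0315 = 4.51999/0.0315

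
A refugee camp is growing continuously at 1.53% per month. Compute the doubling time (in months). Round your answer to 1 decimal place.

doubling time ≈ 45.3 months

doubling time = ln(2) / |r| = 0.69315 / 0.0153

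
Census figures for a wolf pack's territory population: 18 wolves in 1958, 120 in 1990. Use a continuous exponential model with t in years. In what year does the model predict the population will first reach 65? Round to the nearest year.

year 1980

r = ln(120/18) / 32 = 1.89712/32 ≈ 0.059285 per year
t = ln(65/18) / r = 1.28402/0.059285 ≈ 21.66 years after 1958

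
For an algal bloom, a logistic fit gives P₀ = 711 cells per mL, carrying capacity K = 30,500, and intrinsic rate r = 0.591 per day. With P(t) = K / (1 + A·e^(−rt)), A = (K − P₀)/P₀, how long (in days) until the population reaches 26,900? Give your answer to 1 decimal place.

t ≈ 9.7 days

A = (30500 − 711)/711 = 41.89733
26900 = 30500/(1 + 41.89733·e^(−0.591t)) → 1 + 41.89733·e^(−0.591t) = 1.13383
e^(−0.591t) = 0.003194 → t = ln(313.06614)/0.591 = 5.74641/0.591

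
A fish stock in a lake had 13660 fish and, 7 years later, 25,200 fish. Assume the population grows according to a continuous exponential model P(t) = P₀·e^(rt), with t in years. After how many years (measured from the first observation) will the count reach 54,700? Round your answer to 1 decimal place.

r = ln(25200/13660) / 7 ≈ 0.087482 per year
t = ln(54700/13660) / r = 1.38739 / 0.087482 ≈ 15.859

t ≈ 15.9 years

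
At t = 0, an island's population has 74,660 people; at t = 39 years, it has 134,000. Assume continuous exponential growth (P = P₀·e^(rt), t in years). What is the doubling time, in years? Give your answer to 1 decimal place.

doubling time ≈ 46.2 years

r = ln(134000/74660) / 39 = ln(1.7948) / 39 ≈ 0.014997 per year
doubling time = ln 2 / |r| = 0.69315 / 0.014997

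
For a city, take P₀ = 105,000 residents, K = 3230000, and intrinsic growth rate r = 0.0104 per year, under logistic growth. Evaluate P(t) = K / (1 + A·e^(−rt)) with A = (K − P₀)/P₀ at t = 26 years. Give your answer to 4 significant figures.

≈ 136,200 residents

A = (3230000 − 105000)/105000 = 29.7619
P(26) = 3230000 / (1 + 29.7619·e^(−0.0104·26)) = 3230000 / (1 + 29.7619·0.763074)
= 3230000 / 23.71054 ≈ 136226.33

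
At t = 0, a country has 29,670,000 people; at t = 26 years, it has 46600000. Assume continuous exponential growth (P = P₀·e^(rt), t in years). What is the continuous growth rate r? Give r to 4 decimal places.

r ≈ 0.0174 per year

46600000 = 29670000 · e^(r·26)
e^(26r) = 46600000/29670000 = 1.57061
r = ln(1.57061) / 26 = 0.45146 / 26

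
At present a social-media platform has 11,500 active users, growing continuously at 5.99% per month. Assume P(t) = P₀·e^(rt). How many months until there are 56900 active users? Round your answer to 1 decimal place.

t ≈ 26.7 months

56900 = 11500 · e^(0.0599·t)
t = ln(56900/11500) / 0.0599 = ln(4.94783) / 0.0599 = 1.59895 / 0.0599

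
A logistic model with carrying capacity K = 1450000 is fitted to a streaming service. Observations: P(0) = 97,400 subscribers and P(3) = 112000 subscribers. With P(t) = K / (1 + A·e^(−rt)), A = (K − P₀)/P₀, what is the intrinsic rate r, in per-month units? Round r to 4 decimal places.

r ≈ 0.0502 per month

A = (1450000 − 97400)/97400 = 13.88706
112000 = 1450000/(1 + 13.88706·e^(−r·3)) → e^(−3r) = (12.94643 − 1)/13.88706 = 0.860256
r = −ln(0.860256)/3 = 0.15053/3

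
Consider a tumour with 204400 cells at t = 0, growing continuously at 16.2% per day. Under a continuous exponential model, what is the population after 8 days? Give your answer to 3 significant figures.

P(8) = 204400 · e^(0.162·8) = 204400 · e^(1.296)
= 204400 · 3.65465 ≈ 747010.21

≈ 747,000 cells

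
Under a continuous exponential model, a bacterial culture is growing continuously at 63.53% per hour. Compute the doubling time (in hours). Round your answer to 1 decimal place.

doubling time = ln(2) / |r| = 0.69315 / 0.6353

doubling time ≈ 1.1 hours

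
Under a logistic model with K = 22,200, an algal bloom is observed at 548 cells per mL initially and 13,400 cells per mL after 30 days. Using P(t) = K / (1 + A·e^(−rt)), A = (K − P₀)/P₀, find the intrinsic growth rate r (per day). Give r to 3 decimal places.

r ≈ 0.137 per day

A = (22200 − 548)/548 = 39.51095
13400 = 22200/(1 + 39.51095·e^(−r·30)) → e^(−30r) = (1.65672 − 1)/39.51095 = 0.016621
r = −ln(0.016621)/30 = 4.09708/30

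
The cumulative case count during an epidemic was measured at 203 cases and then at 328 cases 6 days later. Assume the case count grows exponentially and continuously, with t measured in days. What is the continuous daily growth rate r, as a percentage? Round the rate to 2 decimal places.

328 = 203 · e^(r·6)
e^(6r) = 328/203 = 1.61576
r = ln(1.61576) / 6 = 0.47981 / 6

r ≈ 8.00% per day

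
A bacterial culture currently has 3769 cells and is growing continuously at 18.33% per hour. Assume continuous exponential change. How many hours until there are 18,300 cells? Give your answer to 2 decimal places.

t ≈ 8.62 hours

18300 = 3769 · e^(0.1833·t)
t = ln(18300/3769) / 0.1833 = ln(4.8554) / 0.1833 = 1.58009 / 0.1833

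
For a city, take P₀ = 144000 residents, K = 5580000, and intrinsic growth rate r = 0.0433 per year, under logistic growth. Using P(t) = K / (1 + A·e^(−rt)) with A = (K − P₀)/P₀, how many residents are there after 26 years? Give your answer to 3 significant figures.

≈ 421,000 residents

A = (5580000 − 144000)/144000 = 37.75
P(26) = 5580000 / (1 + 37.75·e^(−0.0433·26)) = 5580000 / (1 + 37.75·0.324393)
= 5580000 / 13.24583 ≈ 421264.65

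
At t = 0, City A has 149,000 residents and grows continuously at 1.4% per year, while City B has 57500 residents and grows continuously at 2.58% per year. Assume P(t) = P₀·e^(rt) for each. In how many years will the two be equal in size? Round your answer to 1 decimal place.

t ≈ 80.7 years

149000·e^(0.014t) = 57500·e^(0.0258t)
149000/57500 = e^((0.0258 − 0.014)t) → ln(2.5913) = 0.0118·t
t = 0.95216 / 0.0118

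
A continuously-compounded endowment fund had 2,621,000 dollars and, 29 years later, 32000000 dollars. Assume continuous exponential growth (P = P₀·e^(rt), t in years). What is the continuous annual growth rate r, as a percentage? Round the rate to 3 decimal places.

r ≈ 8.628% per year

32000000 = 2621000 · e^(r·29)
e^(29r) = 32000000/2621000 = 12.20908
r = ln(12.20908) / 29 = 2.50218 / 29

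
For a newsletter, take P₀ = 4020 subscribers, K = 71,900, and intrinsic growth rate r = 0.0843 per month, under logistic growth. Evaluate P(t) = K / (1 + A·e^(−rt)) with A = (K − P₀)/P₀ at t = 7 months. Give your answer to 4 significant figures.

≈ 6,941 subscribers

A = (71900 − 4020)/4020 = 16.88557
P(7) = 71900 / (1 + 16.88557·e^(−0.0843·7)) = 71900 / (1 + 16.88557·0.554272)
= 71900 / 10.3592 ≈ 6940.69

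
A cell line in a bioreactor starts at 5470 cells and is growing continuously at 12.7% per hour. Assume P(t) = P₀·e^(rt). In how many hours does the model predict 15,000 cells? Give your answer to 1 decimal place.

15000 = 5470 · e^(0.127·t)
t = ln(15000/5470) / 0.127 = ln(2.74223) / 0.127 = 1.00877 / 0.127

t ≈ 7.9 hours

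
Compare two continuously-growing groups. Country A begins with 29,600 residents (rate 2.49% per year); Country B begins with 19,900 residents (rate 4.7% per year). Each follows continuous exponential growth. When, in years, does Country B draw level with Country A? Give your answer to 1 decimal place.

t ≈ 18.0 years

29600·e^(0.0249t) = 19900·e^(0.047t)
29600/19900 = e^((0.047 − 0.0249)t) → ln(1.48744) = 0.0221·t
t = 0.39705 / 0.0221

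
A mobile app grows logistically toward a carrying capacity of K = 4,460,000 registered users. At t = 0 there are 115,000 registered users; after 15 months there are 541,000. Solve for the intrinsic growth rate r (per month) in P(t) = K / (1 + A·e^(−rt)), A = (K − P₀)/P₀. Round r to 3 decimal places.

A = (4460000 − 115000)/115000 = 37.78261
541000 = 4460000/(1 + 37.78261·e^(−r·15)) → e^(−15r) = (8.24399 − 1)/37.78261 = 0.191728
r = −ln(0.191728)/15 = 1.65168/15

r ≈ 0.110 per month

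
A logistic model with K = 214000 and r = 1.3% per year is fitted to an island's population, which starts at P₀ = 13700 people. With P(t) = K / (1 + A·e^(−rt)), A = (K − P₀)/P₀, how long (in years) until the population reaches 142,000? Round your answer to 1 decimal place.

A = (214000 − 13700)/13700 = 14.62044
142000 = 214000/(1 + 14.62044·e^(−0.013t)) → 1 + 14.62044·e^(−0.013t) = 1.50704
e^(−0.013t) = 0.03468 → t = ln(28.83475)/0.013 = 3.36158/0.013

t ≈ 258.6 years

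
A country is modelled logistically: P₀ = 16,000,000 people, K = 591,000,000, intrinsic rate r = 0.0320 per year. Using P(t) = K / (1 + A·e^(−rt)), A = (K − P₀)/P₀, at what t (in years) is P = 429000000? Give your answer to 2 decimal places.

t ≈ 142.36 years

A = (591000000 − 16000000)/16000000 = 35.9375
429000000 = 591000000/(1 + 35.9375·e^(−0.032t)) → 1 + 35.9375·e^(−0.032t) = 1.37762
e^(−0.032t) = 0.010508 → t = ln(95.16782)/0.032 = 4.55564/0.032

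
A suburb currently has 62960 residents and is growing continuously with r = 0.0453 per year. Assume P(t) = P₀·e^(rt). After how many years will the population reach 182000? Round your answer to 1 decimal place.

182000 = 62960 · e^(0.0453·t)
t = ln(182000/62960) / 0.0453 = ln(2.89072) / 0.0453 = 1.06151 / 0.0453

t ≈ 23.4 years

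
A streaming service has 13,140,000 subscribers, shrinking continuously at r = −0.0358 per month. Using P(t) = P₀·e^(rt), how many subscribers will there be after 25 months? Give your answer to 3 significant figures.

P(25) = 13140000 · e^(-0.0358·25) = 13140000 · e^(-0.895)
= 13140000 · 0.40861 ≈ 5369103.85

≈ 5,370,000 subscribers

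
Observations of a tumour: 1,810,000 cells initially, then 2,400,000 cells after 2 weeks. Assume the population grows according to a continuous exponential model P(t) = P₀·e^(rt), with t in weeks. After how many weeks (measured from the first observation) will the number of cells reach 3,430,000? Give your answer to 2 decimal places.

r = ln(2400000/1810000) / 2 ≈ 0.141071 per week
t = ln(3430000/1810000) / r = 0.63923 / 0.141071 ≈ 4.531

t ≈ 4.53 weeks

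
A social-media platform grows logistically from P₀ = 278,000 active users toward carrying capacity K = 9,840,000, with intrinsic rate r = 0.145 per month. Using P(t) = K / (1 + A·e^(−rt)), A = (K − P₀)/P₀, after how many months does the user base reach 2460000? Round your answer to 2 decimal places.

t ≈ 16.82 months

A = (9840000 − 278000)/278000 = 34.39568
2460000 = 9840000/(1 + 34.39568·e^(−0.145t)) → 1 + 34.39568·e^(−0.145t) = 4
e^(−0.145t) = 0.08722 → t = ln(11.46523)/0.145 = 2.43932/0.145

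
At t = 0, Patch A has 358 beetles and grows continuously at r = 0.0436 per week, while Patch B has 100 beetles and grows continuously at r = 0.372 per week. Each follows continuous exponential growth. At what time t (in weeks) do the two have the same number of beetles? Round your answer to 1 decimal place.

358·e^(0.0436t) = 100·e^(0.372t)
358/100 = e^((0.372 − 0.0436)t) → ln(3.58) = 0.3284·t
t = 1.27536 / 0.3284

t ≈ 3.9 weeks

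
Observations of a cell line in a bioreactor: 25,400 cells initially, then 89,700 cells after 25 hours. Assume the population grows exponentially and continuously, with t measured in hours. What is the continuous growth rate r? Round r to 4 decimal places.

r ≈ 0.0505 per hour

89700 = 25400 · e^(r·25)
e^(25r) = 89700/25400 = 3.5315
r = ln(3.5315) / 25 = 1.26172 / 25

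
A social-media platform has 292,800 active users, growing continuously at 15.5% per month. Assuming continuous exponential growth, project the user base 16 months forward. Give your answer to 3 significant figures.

P(16) = 292800 · e^(0.155·16) = 292800 · e^(2.48)
= 292800 · 11.94126 ≈ 3496402.22

≈ 3,500,000 active users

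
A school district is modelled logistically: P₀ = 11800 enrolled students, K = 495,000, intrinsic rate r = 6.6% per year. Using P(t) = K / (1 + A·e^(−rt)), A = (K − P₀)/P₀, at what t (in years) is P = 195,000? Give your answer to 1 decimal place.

t ≈ 49.7 years

A = (495000 − 11800)/11800 = 40.94915
195000 = 495000/(1 + 40.94915·e^(−0.066t)) → 1 + 40.94915·e^(−0.066t) = 2.53846
e^(−0.066t) = 0.03757 → t = ln(26.61695)/0.066 = 3.28155/0.066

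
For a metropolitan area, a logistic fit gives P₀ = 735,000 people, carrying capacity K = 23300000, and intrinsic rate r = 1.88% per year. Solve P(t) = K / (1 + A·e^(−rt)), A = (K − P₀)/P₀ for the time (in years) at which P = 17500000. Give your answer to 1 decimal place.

A = (23300000 − 735000)/735000 = 30.70068
17500000 = 23300000/(1 + 30.70068·e^(−0.0188t)) → 1 + 30.70068·e^(−0.0188t) = 1.33143
e^(−0.0188t) = 0.010795 → t = ln(92.63136)/0.0188 = 4.52863/0.0188

t ≈ 240.9 years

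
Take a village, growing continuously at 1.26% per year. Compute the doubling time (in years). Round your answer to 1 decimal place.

doubling time = ln(2) / |r| = 0.69315 / 0.0126

doubling time ≈ 55.0 years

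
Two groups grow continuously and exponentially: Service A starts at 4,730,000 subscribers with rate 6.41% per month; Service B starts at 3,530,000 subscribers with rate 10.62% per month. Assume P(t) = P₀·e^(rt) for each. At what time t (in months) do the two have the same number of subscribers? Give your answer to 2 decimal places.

t ≈ 6.95 months

4730000·e^(0.0641t) = 3530000·e^(0.1062t)
4730000/3530000 = e^((0.1062 − 0.0641)t) → ln(1.33994) = 0.0421·t
t = 0.29263 / 0.0421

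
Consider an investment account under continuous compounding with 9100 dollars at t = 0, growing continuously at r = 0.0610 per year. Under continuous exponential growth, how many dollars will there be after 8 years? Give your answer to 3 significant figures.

P(8) = 9100 · e^(0.061·8) = 9100 · e^(0.488)
= 9100 · 1.62905 ≈ 14824.4

≈ 14,800 dollars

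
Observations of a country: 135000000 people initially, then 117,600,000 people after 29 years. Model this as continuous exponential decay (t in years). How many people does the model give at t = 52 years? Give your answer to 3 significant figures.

≈ 105,000,000 people

r = ln(117600000/135000000) / 29 ≈ -0.004758 per year
P(52) = 135000000 · e^(-0.004758·52) = 135000000 · 0.78081 ≈ 105409426.43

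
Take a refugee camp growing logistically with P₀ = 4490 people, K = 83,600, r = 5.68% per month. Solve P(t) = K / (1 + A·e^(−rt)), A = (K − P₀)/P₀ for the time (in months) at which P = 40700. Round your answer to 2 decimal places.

t ≈ 49.58 months

A = (83600 − 4490)/4490 = 17.61915
40700 = 83600/(1 + 17.61915·e^(−0.0568t)) → 1 + 17.61915·e^(−0.0568t) = 2.05405
e^(−0.0568t) = 0.059824 → t = ln(16.71561)/0.0568 = 2.81634/0.0568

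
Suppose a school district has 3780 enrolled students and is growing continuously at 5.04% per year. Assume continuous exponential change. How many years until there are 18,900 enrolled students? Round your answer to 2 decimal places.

t ≈ 31.93 years

18900 = 3780 · e^(0.0504·t)
t = ln(18900/3780) / 0.0504 = ln(5) / 0.0504 = 1.60944 / 0.0504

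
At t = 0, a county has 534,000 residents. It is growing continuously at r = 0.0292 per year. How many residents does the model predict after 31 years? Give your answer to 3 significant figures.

P(31) = 534000 · e^(0.0292·31) = 534000 · e^(0.9052)
= 534000 · 2.47243 ≈ 1320275.68

≈ 1,320,000 residents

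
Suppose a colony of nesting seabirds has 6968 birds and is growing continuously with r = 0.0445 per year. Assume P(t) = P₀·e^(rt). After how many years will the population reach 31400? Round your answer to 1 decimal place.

t ≈ 33.8 years

31400 = 6968 · e^(0.0445·t)
t = ln(31400/6968) / 0.0445 = ln(4.50631) / 0.0445 = 1.50548 / 0.0445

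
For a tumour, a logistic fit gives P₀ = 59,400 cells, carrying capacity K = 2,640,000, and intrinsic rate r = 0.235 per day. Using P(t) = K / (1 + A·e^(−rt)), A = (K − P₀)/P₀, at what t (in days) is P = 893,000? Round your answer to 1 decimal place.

A = (2640000 − 59400)/59400 = 43.44444
893000 = 2640000/(1 + 43.44444·e^(−0.235t)) → 1 + 43.44444·e^(−0.235t) = 2.95633
e^(−0.235t) = 0.045031 → t = ln(22.20715)/0.235 = 3.10041/0.235

t ≈ 13.2 days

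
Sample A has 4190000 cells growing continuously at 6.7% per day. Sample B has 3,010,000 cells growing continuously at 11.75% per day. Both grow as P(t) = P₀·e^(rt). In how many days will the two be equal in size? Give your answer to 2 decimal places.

t ≈ 6.55 days

4190000·e^(0.067t) = 3010000·e^(0.1175t)
4190000/3010000 = e^((0.1175 − 0.067)t) → ln(1.39203) = 0.0505·t
t = 0.33076 / 0.0505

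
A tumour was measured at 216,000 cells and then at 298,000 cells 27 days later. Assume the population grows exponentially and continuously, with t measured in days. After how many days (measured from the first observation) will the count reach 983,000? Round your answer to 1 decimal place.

t ≈ 127.1 days

r = ln(298000/216000) / 27 ≈ 0.011919 per day
t = ln(983000/216000) / r = 1.51533 / 0.011919 ≈ 127.135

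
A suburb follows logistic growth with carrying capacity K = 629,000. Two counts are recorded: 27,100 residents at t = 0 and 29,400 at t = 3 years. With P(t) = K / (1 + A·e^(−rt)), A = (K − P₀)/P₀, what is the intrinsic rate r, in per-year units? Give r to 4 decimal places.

r ≈ 0.0284 per year

A = (629000 − 27100)/27100 = 22.21033
29400 = 629000/(1 + 22.21033·e^(−r·3)) → e^(−3r) = (21.39456 − 1)/22.21033 = 0.918246
r = −ln(0.918246)/3 = 0.08529/3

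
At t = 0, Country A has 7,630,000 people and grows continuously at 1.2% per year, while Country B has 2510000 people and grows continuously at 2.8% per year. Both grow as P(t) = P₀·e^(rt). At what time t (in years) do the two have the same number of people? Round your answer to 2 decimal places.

7630000·e^(0.012t) = 2510000·e^(0.028t)
7630000/2510000 = e^((0.028 − 0.012)t) → ln(3.03984) = 0.016·t
t = 1.11181 / 0.016

t ≈ 69.49 years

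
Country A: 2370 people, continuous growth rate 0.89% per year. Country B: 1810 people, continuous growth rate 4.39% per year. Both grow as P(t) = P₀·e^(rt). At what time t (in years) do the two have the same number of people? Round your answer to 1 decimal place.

t ≈ 7.7 years

2370·e^(0.0089t) = 1810·e^(0.0439t)
2370/1810 = e^((0.0439 − 0.0089)t) → ln(1.30939) = 0.035·t
t = 0.26956 / 0.035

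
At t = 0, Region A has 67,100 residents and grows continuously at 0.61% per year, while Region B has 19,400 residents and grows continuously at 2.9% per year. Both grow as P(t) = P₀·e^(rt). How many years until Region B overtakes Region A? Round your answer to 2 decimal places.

67100·e^(0.0061t) = 19400·e^(0.029t)
67100/19400 = e^((0.029 − 0.0061)t) → ln(3.45876) = 0.0229·t
t = 1.24091 / 0.0229

t ≈ 54.19 years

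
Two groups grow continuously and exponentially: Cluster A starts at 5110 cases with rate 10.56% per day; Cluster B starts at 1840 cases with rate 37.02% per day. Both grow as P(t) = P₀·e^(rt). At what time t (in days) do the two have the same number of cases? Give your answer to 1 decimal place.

5110·e^(0.1056t) = 1840·e^(0.3702t)
5110/1840 = e^((0.3702 − 0.1056)t) → ln(2.77717) = 0.2646·t
t = 1.02143 / 0.2646

t ≈ 3.9 days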